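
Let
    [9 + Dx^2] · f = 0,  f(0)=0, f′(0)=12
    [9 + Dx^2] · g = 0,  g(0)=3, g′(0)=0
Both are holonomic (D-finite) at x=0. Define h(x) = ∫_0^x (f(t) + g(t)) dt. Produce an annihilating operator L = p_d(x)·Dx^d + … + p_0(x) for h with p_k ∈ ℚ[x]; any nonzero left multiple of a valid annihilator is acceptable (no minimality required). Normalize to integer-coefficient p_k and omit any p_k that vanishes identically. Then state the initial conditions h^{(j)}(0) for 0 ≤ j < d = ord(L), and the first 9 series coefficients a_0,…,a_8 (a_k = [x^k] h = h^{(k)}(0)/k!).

L = 9·Dx + Dx^3  (order 3).
h: a_k = 0, 3, 6, -9/2, -9/2, 81/40, 27/20, -243/560, -243/1120, …
ICs: h(0) = 0, h′(0) = 3, h′′(0) = 12.

f: a_k = 0, 12, 0, -18, 0, 81/10, 0, -243/140, 0, …
g: a_k = 3, 0, -27/2, 0, 81/8, 0, -243/80, 0, 2187/4480, …
Sum ⇒ L₀ = lclm(L_f,L_g) in ℚ(x)⟨Dx⟩.
h=∫h₀ ⇒ L = L₀·Dx.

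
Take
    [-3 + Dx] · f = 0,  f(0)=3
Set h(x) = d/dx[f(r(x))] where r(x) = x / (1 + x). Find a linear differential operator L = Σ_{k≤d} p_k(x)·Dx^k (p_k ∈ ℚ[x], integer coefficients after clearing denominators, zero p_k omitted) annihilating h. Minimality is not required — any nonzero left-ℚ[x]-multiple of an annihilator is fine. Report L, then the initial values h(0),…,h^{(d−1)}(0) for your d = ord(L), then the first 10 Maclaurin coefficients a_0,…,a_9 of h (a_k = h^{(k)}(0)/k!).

L = (1 - 2·x) + (-1 - 2·x - x^2)·Dx  (order 1).
h: a_k = 9, 9, -27/2, 9/2, 63/8, -621/40, 1233/80, -4869/560, -5751/4480, 48537/4480, …
ICs: h(0) = 9.

f: a_k = 3, 9, 27/2, 27/2, 81/8, 243/40, 243/80, 729/560, 2187/4480, 729/4480, …
f∘r: x↦r, Dx↦Dx/r' in L_f ⇒ L₀.
Derive L from L₀ (diff closure).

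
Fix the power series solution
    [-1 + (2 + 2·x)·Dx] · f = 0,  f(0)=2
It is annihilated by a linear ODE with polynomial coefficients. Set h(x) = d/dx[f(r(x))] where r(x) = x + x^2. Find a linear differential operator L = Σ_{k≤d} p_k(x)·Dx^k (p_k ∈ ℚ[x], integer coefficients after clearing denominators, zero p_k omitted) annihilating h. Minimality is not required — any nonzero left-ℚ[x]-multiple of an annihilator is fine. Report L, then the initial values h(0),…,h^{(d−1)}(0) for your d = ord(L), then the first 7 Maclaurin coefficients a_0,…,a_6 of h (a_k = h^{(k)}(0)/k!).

f: a_k = 2, 1, -1/4, 1/8, -5/64, 7/128, -21/512, …
L₀ from L_f via x↦r, Dx↦r'^{-1}Dx.
Differentiate: ansatz ord ≤ ord L₀ ⇒ L.
L = 3 + (-2 - 6·x - 6·x^2 - 4·x^3)·Dx  (order 1).
h: a_k = 1, 3/2, -9/8, 3/16, 75/128, -171/256, 147/1024, …
ICs: h(0) = 1.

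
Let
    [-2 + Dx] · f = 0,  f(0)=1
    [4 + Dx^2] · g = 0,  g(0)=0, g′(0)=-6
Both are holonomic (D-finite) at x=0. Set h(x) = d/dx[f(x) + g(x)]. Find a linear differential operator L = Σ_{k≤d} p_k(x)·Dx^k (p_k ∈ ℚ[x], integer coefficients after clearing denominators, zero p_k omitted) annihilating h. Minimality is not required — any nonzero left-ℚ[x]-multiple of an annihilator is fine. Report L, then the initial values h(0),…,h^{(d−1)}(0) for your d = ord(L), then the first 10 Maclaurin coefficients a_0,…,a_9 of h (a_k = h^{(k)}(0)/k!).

L = 8 - 4·Dx + 2·Dx^2 - Dx^3  (order 3).
h: a_k = -4, 4, 16, 8/3, -8/3, 8/15, 32/45, 16/315, -8/315, 8/2835, …
ICs: h(0) = -4, h′(0) = 4, h′′(0) = 32.

f: a_k = 1, 2, 2, 4/3, 2/3, 4/15, 4/45, 8/315, 2/315, 4/2835, …
g: a_k = 0, -6, 0, 4, 0, -4/5, 0, 8/105, 0, -4/945, …
Weyl lclm of L_f,L_g ⇒ L₀ (ord ≤ 3).
h=h₀': d/dx-closure on L₀ ⇒ L.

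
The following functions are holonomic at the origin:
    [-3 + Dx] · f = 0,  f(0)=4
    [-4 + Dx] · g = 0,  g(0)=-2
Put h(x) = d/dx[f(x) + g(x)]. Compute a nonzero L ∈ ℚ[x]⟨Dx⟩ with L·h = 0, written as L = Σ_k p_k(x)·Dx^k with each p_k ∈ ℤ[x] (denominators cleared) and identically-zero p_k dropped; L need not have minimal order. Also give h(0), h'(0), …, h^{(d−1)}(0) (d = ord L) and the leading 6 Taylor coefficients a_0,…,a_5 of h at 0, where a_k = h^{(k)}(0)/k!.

L = 12 - 7·Dx + Dx^2  (order 2).
h: a_k = 4, 4, -10, -94/3, -269/6, -1319/30, …
ICs: h(0) = 4, h′(0) = 4.

f: a_k = 4, 12, 18, 18, 27/2, 81/10, …
g: a_k = -2, -8, -16, -64/3, -64/3, -256/15, …
f+g: L₀ = lclm(L_f,L_g), ord ≤ 1+1.
h₀' ⇒ L via d/dx closure of L₀.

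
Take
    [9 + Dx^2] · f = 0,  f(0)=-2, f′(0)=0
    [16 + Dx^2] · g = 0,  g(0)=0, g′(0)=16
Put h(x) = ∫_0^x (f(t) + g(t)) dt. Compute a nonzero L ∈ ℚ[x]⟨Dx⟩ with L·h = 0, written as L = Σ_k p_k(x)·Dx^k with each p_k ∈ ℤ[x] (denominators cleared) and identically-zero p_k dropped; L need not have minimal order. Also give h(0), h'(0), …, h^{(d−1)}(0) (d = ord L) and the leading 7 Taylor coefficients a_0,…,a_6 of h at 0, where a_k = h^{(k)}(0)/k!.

f: a_k = -2, 0, 9, 0, -27/4, 0, 81/40, …
g: a_k = 0, 16, 0, -128/3, 0, 512/15, 0, …
Sum ⇒ L₀ = lclm(L_f,L_g) in ℚ(x)⟨Dx⟩.
Integrate: L := L₀·Dx.
L = 144·Dx + 25·Dx^3 + Dx^5  (order 5).
h: a_k = 0, -2, 8, 3, -32/3, -27/20, 256/45, …
ICs: h(0) = 0, h′(0) = -2, h′′(0) = 16, h′′′(0) = 18, h′′′′(0) = -256.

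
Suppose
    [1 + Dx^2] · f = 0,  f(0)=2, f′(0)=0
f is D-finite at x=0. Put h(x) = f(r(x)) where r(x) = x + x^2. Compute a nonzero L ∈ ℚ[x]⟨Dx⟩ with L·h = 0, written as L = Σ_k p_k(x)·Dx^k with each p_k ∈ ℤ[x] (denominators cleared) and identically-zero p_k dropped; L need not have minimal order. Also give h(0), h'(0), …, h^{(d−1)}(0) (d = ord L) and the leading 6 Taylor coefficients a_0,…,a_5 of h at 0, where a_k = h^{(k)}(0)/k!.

f: a_k = 2, 0, -1, 0, 1/12, 0, …
Substitute x→r, Dx→(1/r')Dx; clear ⇒ L₀.
L = (1 + 6·x + 12·x^2 + 8·x^3) - 2·Dx + (1 + 2·x)·Dx^2  (order 2).
h: a_k = 2, 0, -1, -2, -11/12, 1/3, …
ICs: h(0) = 2, h′(0) = 0.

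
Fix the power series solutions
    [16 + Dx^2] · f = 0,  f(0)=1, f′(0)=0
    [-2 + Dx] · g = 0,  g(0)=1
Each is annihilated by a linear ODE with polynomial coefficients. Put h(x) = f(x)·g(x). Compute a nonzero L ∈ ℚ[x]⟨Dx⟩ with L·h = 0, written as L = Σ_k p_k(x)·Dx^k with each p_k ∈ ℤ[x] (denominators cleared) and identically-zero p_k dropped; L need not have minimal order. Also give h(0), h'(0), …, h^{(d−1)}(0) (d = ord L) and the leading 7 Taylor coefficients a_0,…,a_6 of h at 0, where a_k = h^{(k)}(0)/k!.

f: a_k = 1, 0, -8, 0, 32/3, 0, -256/45, …
g: a_k = 1, 2, 2, 4/3, 2/3, 4/15, 4/45, …
L₀ := L_f ⊗_s L_g (sym. prod.), ord ≤ 2.
L = 20 - 4·Dx + Dx^2  (order 2).
h: a_k = 1, 2, -6, -44/3, -14/3, 164/15, 52/5, …
ICs: h(0) = 1, h′(0) = 2.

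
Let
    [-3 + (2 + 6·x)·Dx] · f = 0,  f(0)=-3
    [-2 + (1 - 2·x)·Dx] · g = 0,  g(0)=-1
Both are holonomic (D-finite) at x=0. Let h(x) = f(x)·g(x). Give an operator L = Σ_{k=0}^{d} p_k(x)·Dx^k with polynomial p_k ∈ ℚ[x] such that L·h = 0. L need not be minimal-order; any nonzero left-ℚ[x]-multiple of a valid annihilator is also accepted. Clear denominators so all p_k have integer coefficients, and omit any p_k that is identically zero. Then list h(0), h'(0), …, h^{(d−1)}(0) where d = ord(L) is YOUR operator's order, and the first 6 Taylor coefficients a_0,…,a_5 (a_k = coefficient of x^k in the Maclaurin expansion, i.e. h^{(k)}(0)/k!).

L = (7 + 6·x) + (-2 - 2·x + 12·x^2)·Dx  (order 1).
h: a_k = 3, 21/2, 141/8, 645/16, 9105/128, 41523/256, …
ICs: h(0) = 3.

f: a_k = -3, -9/2, 27/8, -81/16, 1215/128, -5103/256, …
g: a_k = -1, -2, -4, -8, -16, -32, …
Sym-product of L_f,L_g gives L₀ (≤ ord 1).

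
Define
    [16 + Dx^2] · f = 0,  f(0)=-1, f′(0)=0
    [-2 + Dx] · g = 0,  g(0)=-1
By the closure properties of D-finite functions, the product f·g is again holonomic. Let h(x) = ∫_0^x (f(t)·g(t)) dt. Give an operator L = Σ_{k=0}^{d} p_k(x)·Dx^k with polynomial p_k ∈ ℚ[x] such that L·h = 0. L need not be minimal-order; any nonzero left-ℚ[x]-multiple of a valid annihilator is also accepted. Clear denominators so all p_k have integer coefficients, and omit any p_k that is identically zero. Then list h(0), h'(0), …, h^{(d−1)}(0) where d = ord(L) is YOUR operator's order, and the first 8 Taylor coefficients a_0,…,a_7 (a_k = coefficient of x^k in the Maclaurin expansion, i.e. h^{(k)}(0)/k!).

L = 20·Dx - 4·Dx^2 + Dx^3  (order 3).
h: a_k = 0, 1, 1, -2, -11/3, -14/15, 82/45, 52/35, …
ICs: h(0) = 0, h′(0) = 1, h′′(0) = 2.

f: a_k = -1, 0, 8, 0, -32/3, 0, 256/45, 0, …
g: a_k = -1, -2, -2, -4/3, -2/3, -4/15, -4/45, -8/315, …
Product ⇒ symmetric product L₀, ord ≤ 2.
h=∫₀ˣh₀: take L = L₀·Dx.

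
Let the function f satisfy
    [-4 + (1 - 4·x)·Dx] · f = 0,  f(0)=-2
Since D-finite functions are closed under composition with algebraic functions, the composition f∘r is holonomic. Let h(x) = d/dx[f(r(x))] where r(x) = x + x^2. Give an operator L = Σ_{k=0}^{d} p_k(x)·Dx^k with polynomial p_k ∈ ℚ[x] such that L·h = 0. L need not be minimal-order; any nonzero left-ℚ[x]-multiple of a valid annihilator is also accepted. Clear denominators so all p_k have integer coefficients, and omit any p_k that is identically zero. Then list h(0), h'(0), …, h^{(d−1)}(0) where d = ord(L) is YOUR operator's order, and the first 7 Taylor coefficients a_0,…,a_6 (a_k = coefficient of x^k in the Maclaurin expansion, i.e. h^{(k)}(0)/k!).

f: a_k = -2, -8, -32, -128, -512, -2048, -8192, …
Substitute x→r, Dx→(1/r')Dx; clear ⇒ L₀.
h=h₀': d/dx-closure on L₀ ⇒ L.
L = (10 + 24·x + 24·x^2) + (-1 + 2·x + 12·x^2 + 8·x^3)·Dx  (order 1).
h: a_k = -8, -80, -576, -3712, -22400, -129792, -731136, …
ICs: h(0) = -8.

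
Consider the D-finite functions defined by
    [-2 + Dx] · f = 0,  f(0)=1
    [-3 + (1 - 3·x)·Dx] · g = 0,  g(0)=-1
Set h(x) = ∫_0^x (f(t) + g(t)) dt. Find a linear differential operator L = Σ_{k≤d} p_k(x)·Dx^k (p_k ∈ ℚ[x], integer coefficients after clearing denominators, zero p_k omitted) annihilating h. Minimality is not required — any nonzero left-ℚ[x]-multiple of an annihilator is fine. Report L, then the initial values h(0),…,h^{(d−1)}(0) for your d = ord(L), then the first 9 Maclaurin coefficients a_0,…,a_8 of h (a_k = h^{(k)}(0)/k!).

L = (24 + 36·x)·Dx + (-14 - 24·x + 36·x^2)·Dx^2 + (1 + 3·x - 18·x^2)·Dx^3  (order 3).
h: a_k = 0, 0, -1/2, -7/3, -77/12, -241/15, -3641/90, -32801/315, -688897/2520, …
ICs: h(0) = 0, h′(0) = 0, h′′(0) = -1.

f: a_k = 1, 2, 2, 4/3, 2/3, 4/15, 4/45, 8/315, 2/315, …
g: a_k = -1, -3, -9, -27, -81, -243, -729, -2187, -6561, …
Sum ⇒ L₀ = lclm(L_f,L_g) in ℚ(x)⟨Dx⟩.
Integrate: L := L₀·Dx.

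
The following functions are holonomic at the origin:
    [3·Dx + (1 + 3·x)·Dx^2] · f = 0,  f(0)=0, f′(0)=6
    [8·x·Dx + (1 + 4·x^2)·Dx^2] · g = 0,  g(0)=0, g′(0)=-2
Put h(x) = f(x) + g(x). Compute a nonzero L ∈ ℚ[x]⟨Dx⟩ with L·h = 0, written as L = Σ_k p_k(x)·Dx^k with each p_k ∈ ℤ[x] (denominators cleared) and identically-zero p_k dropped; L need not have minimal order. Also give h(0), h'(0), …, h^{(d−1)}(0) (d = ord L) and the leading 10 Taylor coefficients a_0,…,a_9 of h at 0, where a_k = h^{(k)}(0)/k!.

f: a_k = 0, 6, -9, 18, -81/2, 486/5, -243, 4374/7, -6561/4, 4374, …
g: a_k = 0, -2, 0, 8/3, 0, -32/5, 0, 128/7, 0, -512/9, …
L₀ := lclm(L_f,L_g); ord L₀ ≤ 2+2.
L = (-24 - 216·x + 288·x^2 + 288·x^3)·Dx + (-26 - 48·x - 120·x^2 + 576·x^3 + 576·x^4)·Dx^2 + (-3 - x + 24·x^2 + 32·x^3 + 144·x^4 + 144·x^5)·Dx^3  (order 3).
h: a_k = 0, 4, -9, 62/3, -81/2, 454/5, -243, 4502/7, -6561/4, 38854/9, …
ICs: h(0) = 0, h′(0) = 4, h′′(0) = -18.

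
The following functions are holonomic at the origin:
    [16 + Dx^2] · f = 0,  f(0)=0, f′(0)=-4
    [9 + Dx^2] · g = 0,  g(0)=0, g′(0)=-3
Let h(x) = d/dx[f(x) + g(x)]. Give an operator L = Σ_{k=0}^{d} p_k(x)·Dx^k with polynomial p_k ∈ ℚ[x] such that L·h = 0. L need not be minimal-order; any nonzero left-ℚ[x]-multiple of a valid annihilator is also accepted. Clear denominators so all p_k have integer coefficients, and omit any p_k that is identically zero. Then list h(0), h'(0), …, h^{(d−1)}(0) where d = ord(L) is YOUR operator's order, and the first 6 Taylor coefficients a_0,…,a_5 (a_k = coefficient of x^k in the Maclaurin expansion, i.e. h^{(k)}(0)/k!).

L = 144 + 25·Dx^2 + Dx^4  (order 4).
h: a_k = -7, 0, 91/2, 0, -1267/24, 0, …
ICs: h(0) = -7, h′(0) = 0, h′′(0) = 91, h′′′(0) = 0.

f: a_k = 0, -4, 0, 32/3, 0, -128/15, …
g: a_k = 0, -3, 0, 9/2, 0, -81/40, …
h₀=f+g: left-lcm gives L₀, ord ≤ 4.
Derive L from L₀ (diff closure).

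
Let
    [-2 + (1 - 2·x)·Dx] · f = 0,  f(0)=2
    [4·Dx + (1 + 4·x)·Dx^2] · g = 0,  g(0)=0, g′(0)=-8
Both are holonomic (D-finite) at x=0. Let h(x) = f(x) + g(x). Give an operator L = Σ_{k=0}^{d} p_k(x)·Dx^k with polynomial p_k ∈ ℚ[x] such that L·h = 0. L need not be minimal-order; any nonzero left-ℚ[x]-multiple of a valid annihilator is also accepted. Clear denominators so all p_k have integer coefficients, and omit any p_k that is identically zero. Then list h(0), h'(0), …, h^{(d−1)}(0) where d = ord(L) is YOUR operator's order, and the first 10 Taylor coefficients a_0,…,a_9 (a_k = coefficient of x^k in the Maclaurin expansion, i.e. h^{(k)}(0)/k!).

f: a_k = 2, 4, 8, 16, 32, 64, 128, 256, 512, 1024, …
g: a_k = 0, -8, 16, -128/3, 128, -2048/5, 4096/3, -32768/7, 16384, -524288/9, …
L₀ := lclm(L_f,L_g); ord L₀ ≤ 1+2.
L = (28 + 16·x)·Dx + (-1 + 40·x + 32·x^2)·Dx^2 + (-1 - 3·x + 6·x^2 + 8·x^3)·Dx^3  (order 3).
h: a_k = 2, -4, 24, -80/3, 160, -1728/5, 4480/3, -30976/7, 16896, -515072/9, …
ICs: h(0) = 2, h′(0) = -4, h′′(0) = 48.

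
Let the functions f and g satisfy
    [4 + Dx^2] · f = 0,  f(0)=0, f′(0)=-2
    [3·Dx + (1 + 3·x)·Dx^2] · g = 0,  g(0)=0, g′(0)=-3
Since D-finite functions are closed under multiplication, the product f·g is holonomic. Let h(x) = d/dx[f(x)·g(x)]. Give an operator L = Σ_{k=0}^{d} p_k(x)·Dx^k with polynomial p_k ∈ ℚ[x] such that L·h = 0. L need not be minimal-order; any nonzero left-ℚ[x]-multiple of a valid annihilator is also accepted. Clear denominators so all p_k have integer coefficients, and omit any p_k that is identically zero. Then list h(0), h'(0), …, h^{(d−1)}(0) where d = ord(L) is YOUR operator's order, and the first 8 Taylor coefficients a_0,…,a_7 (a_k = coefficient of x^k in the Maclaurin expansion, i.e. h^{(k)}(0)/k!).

L = (-21880 - 49536·x - 195264·x^2 - 252288·x^3 + 225504·x^4 + 746496·x^5 + 373248·x^6) + (-9384 - 44856·x - 47520·x^2 + 90720·x^3 + 311040·x^4 + 186624·x^5)·Dx + (-6026 - 16344·x - 53892·x^2 - 32832·x^3 + 182736·x^4 + 373248·x^5 + 186624·x^6)·Dx^2 + (-2346 - 11214·x - 11880·x^2 + 22680·x^3 + 77760·x^4 + 46656·x^5)·Dx^3 + (-139 - 990·x - 1269·x^2 + 7560·x^3 + 31590·x^4 + 46656·x^5 + 23328·x^6)·Dx^4  (order 4).
h: a_k = 0, 12, -27, 56, -345/2, 516, -7602/5, 94480/21, …
ICs: h(0) = 0, h′(0) = 12, h′′(0) = -54, h′′′(0) = 336.

f: a_k = 0, -2, 0, 4/3, 0, -4/15, 0, 8/315, …
g: a_k = 0, -3, 9/2, -9, 81/4, -243/5, 243/2, -2187/7, …
Sym-product of L_f,L_g gives L₀ (≤ ord 4).
h₀' ⇒ L via d/dx closure of L₀.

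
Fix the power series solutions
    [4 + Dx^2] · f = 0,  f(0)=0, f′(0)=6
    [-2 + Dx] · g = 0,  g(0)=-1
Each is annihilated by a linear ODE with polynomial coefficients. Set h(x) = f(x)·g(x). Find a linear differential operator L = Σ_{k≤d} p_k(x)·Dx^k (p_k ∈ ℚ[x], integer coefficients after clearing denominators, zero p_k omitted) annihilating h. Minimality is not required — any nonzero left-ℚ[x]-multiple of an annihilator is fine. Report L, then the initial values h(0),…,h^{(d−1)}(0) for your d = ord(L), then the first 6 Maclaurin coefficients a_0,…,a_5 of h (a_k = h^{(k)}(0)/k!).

L = 8 - 4·Dx + Dx^2  (order 2).
h: a_k = 0, -6, -12, -8, 0, 16/5, …
ICs: h(0) = 0, h′(0) = -6.

f: a_k = 0, 6, 0, -4, 0, 4/5, …
g: a_k = -1, -2, -2, -4/3, -2/3, -4/15, …
f·g: L₀ = L_f ⊗_s L_g, ord ≤ 2·1.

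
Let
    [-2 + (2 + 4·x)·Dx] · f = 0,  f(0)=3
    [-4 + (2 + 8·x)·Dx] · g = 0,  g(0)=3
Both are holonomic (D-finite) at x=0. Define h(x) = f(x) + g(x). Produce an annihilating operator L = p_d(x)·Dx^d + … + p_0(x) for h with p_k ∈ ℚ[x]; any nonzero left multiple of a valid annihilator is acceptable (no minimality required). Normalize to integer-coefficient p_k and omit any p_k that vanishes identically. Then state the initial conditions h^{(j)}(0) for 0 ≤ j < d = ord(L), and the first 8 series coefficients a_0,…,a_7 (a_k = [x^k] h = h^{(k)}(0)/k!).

L = -2 + (3 + 8·x)·Dx + (1 + 6·x + 8·x^2)·Dx^2  (order 2).
h: a_k = 6, 9, -15/2, 27/2, -255/8, 693/8, -4095/16, 12771/16, …
ICs: h(0) = 6, h′(0) = 9.

f: a_k = 3, 3, -3/2, 3/2, -15/8, 21/8, -63/16, 99/16, …
g: a_k = 3, 6, -6, 12, -30, 84, -252, 792, …
Weyl lclm of L_f,L_g ⇒ L₀ (ord ≤ 2).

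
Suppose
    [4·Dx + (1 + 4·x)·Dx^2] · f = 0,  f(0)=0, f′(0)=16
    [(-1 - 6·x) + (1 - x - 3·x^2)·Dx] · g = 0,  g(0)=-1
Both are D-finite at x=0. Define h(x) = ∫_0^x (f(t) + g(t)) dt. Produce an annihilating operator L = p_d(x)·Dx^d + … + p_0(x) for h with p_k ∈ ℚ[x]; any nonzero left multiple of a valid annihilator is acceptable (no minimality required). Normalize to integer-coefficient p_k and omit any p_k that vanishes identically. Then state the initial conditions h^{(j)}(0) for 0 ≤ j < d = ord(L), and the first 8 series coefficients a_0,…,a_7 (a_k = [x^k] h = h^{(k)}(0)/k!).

L = (-212 - 1072·x - 3144·x^2 - 2160·x^3 - 2592·x^4)·Dx^2 + (-5 - 248·x - 1922·x^2 - 4308·x^3 - 4464·x^4 - 4320·x^5)·Dx^3 + (6 + 53·x + 108·x^2 - 110·x^3 - 519·x^4 - 1044·x^5 - 864·x^6)·Dx^4  (order 4).
h: a_k = 0, -1, 15/2, -12, 235/12, -55, 1948/15, -8483/21, …
ICs: h(0) = 0, h′(0) = -1, h′′(0) = 15, h′′′(0) = -72.

f: a_k = 0, 16, -32, 256/3, -256, 4096/5, -8192/3, 65536/7, …
g: a_k = -1, -1, -4, -7, -19, -40, -97, -217, …
f+g: L₀ = lclm(L_f,L_g), ord ≤ 2+1.
∫: right-multiply L₀ by Dx.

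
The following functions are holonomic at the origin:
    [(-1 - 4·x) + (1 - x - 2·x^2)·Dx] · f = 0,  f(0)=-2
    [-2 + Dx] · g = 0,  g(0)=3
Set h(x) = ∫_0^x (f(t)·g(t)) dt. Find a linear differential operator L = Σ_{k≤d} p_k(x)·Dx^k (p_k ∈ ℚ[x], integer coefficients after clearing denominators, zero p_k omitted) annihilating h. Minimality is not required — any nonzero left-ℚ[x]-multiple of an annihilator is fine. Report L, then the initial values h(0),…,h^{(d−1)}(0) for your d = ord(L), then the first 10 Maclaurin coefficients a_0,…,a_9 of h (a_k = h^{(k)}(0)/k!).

L = (3 + 2·x - 4·x^2)·Dx + (-1 + x + 2·x^2)·Dx^2  (order 2).
h: a_k = 0, -6, -9, -14, -43/2, -174/5, -869/15, -10442/105, -24351/140, -292298/945, …
ICs: h(0) = 0, h′(0) = -6.

f: a_k = -2, -2, -6, -10, -22, -42, -86, -170, -342, -682, …
g: a_k = 3, 6, 6, 4, 2, 4/5, 4/15, 8/105, 2/105, 4/945, …
f·g: L₀ = L_f ⊗_s L_g, ord ≤ 1·1.
h=∫₀ˣh₀: take L = L₀·Dx.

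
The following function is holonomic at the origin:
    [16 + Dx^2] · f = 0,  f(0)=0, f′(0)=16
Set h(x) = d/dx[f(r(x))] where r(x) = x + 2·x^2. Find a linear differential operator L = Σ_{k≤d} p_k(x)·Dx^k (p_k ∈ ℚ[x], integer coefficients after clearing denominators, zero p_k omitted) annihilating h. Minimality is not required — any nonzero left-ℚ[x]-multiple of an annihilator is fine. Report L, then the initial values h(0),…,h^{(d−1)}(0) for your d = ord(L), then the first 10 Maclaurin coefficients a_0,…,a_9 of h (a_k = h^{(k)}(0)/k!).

L = (64 + 256·x + 1536·x^2 + 4096·x^3 + 4096·x^4) + (-12 - 48·x)·Dx + (1 + 8·x + 16·x^2)·Dx^2  (order 2).
h: a_k = 16, 64, -128, -1024, -7168/3, 0, 425984/45, 917504/45, 4653056/315, -524288/21, …
ICs: h(0) = 16, h′(0) = 64.

f: a_k = 0, 16, 0, -128/3, 0, 512/15, 0, -4096/315, 0, 8192/2835, …
Change of var in L_f (x↦r) gives L₀.
h=h₀': d/dx-closure on L₀ ⇒ L.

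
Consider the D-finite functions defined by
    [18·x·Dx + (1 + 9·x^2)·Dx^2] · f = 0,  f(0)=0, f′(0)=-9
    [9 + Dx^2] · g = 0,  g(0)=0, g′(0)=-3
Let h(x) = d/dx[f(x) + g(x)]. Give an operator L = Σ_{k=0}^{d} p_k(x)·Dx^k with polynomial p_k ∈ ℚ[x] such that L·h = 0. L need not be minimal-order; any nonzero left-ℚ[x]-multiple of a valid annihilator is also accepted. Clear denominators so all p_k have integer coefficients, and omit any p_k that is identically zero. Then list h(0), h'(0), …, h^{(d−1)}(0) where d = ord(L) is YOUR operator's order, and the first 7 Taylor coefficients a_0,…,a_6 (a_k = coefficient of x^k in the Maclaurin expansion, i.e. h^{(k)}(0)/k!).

L = (-1782·x + 20412·x^3 + 13122·x^5) + (-9 + 567·x^2 + 6561·x^4 + 6561·x^6)·Dx + (-198·x + 2268·x^3 + 1458·x^5)·Dx^2 + (-1 + 63·x^2 + 729·x^4 + 729·x^6)·Dx^3  (order 3).
h: a_k = -12, 0, 189/2, 0, -5913/8, 0, 525123/80, …
ICs: h(0) = -12, h′(0) = 0, h′′(0) = 189.

f: a_k = 0, -9, 0, 27, 0, -729/5, 0, …
g: a_k = 0, -3, 0, 9/2, 0, -81/40, 0, …
h₀=f+g: left-lcm gives L₀, ord ≤ 4.
Differentiate: ansatz ord ≤ ord L₀ ⇒ L.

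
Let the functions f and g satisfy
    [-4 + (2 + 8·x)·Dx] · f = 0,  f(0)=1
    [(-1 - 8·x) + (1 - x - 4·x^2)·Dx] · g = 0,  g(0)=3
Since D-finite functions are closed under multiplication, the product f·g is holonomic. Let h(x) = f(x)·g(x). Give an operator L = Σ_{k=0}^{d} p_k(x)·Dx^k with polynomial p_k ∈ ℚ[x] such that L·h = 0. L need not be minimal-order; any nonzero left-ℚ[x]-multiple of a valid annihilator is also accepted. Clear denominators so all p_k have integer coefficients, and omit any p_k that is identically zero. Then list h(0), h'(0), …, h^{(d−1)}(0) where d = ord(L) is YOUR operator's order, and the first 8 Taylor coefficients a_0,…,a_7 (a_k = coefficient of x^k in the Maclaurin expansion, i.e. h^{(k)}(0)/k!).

L = (3 + 10·x + 24·x^2) + (-1 - 3·x + 8·x^2 + 16·x^3)·Dx  (order 1).
h: a_k = 3, 9, 15, 63, 93, 429, 549, 3057, …
ICs: h(0) = 3.

f: a_k = 1, 2, -2, 4, -10, 28, -84, 264, …
g: a_k = 3, 3, 15, 27, 87, 195, 543, 1323, …
f·g: L₀ = L_f ⊗_s L_g, ord ≤ 1·1.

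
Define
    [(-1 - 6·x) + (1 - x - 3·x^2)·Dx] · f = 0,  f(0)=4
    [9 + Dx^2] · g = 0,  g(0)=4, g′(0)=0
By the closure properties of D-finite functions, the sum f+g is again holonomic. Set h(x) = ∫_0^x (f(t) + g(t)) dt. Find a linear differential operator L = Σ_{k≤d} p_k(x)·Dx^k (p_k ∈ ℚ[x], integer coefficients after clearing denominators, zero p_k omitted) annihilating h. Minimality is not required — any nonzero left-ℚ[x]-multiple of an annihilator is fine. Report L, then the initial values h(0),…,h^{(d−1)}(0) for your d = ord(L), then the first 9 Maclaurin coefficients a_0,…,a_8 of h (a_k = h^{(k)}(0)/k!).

L = (459 + 2916·x + 1539·x^2 + 3888·x^3 + 3645·x^4 + 4374·x^5)·Dx + (-153 + 153·x + 378·x^2 - 405·x^3 + 2187·x^5 + 2187·x^6)·Dx^2 + (51 + 324·x + 171·x^2 + 432·x^3 + 405·x^4 + 486·x^5)·Dx^3 + (-17 + 17·x + 42·x^2 - 45·x^3 + 243·x^5 + 243·x^6)·Dx^4  (order 4).
h: a_k = 0, 8, 2, -2/3, 7, 179/10, 80/3, 1097/20, 217/2, …
ICs: h(0) = 0, h′(0) = 8, h′′(0) = 4, h′′′(0) = -4.

f: a_k = 4, 4, 16, 28, 76, 160, 388, 868, 2032, …
g: a_k = 4, 0, -18, 0, 27/2, 0, -81/20, 0, 729/1120, …
L₀ := lclm(L_f,L_g); ord L₀ ≤ 1+2.
h=∫₀ˣh₀: take L = L₀·Dx.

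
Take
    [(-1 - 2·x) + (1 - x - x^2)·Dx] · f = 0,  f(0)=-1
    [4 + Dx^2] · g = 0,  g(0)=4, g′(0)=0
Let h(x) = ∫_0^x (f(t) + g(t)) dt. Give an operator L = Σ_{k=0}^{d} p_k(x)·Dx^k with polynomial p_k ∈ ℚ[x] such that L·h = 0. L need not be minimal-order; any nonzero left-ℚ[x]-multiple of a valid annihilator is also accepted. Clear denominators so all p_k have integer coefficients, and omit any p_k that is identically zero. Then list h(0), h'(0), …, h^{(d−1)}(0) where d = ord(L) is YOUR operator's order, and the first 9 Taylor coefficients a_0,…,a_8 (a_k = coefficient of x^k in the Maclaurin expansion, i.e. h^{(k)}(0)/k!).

f: a_k = -1, -1, -2, -3, -5, -8, -13, -21, -34, …
g: a_k = 4, 0, -8, 0, 8/3, 0, -16/45, 0, 8/315, …
f+g: L₀ = lclm(L_f,L_g), ord ≤ 1+2.
h=∫₀ˣh₀: take L = L₀·Dx.
L = (44 + 96·x + 32·x^2 + 48·x^3 + 40·x^4 + 16·x^5)·Dx + (-16 + 20·x + 8·x^2 - 16·x^3 + 12·x^4 + 24·x^5 + 8·x^6)·Dx^2 + (11 + 24·x + 8·x^2 + 12·x^3 + 10·x^4 + 4·x^5)·Dx^3 + (-4 + 5·x + 2·x^2 - 4·x^3 + 3·x^4 + 6·x^5 + 2·x^6)·Dx^4  (order 4).
h: a_k = 0, 3, -1/2, -10/3, -3/4, -7/15, -4/3, -601/315, -21/8, …
ICs: h(0) = 0, h′(0) = 3, h′′(0) = -1, h′′′(0) = -20.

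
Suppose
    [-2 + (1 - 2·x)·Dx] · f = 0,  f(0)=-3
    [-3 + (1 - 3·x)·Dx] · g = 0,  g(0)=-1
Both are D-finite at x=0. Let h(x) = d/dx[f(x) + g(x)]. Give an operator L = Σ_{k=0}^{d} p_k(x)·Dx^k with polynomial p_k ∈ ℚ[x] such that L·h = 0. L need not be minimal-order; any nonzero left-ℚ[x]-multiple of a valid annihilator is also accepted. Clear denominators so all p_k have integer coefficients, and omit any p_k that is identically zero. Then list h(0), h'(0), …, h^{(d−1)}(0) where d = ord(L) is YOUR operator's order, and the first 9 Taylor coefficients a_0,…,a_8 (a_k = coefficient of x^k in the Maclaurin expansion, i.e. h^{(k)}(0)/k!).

f: a_k = -3, -6, -12, -24, -48, -96, -192, -384, -768, …
g: a_k = -1, -3, -9, -27, -81, -243, -729, -2187, -6561, …
h₀=f+g: left-lcm gives L₀, ord ≤ 2.
Derive L from L₀ (diff closure).
L = 36 + (-15 + 36·x)·Dx + (1 - 5·x + 6·x^2)·Dx^2  (order 2).
h: a_k = -9, -42, -153, -516, -1695, -5526, -17997, -58632, -190971, …
ICs: h(0) = -9, h′(0) = -42.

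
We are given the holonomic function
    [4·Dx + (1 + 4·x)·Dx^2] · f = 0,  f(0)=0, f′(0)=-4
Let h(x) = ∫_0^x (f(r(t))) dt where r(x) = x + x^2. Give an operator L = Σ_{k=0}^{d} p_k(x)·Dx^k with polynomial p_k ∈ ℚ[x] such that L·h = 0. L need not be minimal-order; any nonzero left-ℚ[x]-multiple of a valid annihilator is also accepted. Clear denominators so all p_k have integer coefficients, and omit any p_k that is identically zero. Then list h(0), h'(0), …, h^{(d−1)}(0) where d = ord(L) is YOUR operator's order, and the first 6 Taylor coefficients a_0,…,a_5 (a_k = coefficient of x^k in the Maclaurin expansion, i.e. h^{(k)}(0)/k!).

L = 2·Dx^2 + (1 + 2·x)·Dx^3  (order 3).
h: a_k = 0, 0, -2, 4/3, -4/3, 8/5, …
ICs: h(0) = 0, h′(0) = 0, h′′(0) = -4.

f: a_k = 0, -4, 8, -64/3, 64, -1024/5, …
Change of var in L_f (x↦r) gives L₀.
Integrate: L := L₀·Dx.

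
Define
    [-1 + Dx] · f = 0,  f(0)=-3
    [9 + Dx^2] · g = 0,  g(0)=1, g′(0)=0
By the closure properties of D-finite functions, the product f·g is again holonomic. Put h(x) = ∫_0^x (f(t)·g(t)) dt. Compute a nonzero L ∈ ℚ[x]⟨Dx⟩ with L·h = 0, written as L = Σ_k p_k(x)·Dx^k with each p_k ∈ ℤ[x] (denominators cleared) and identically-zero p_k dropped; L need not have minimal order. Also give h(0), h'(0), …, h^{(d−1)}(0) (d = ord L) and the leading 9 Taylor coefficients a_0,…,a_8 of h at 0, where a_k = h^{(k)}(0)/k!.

L = 10·Dx - 2·Dx^2 + Dx^3  (order 3).
h: a_k = 0, -3, -3/2, 4, 13/4, -7/10, -79/60, -22/105, 307/1680, …
ICs: h(0) = 0, h′(0) = -3, h′′(0) = -3.

f: a_k = -3, -3, -3/2, -1/2, -1/8, -1/40, -1/240, -1/1680, -1/13440, …
g: a_k = 1, 0, -9/2, 0, 27/8, 0, -81/80, 0, 729/4480, …
Sym-product of L_f,L_g gives L₀ (≤ ord 2).
h=∫₀ˣh₀: take L = L₀·Dx.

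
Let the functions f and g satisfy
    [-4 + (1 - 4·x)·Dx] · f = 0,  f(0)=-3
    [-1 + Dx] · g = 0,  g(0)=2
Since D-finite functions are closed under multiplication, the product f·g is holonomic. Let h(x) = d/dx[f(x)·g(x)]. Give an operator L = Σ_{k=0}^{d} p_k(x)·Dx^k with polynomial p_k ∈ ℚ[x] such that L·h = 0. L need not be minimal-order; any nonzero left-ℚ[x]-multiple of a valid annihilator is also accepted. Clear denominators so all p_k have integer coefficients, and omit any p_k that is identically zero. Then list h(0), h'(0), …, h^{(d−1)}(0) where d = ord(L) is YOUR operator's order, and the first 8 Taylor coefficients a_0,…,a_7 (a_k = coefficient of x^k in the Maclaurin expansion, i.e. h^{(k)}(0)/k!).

L = (41 - 40·x + 16·x^2) + (-5 + 24·x - 16·x^2)·Dx  (order 1).
h: a_k = -30, -246, -1479, -7889, -157781/4, -757349/4, -106028861/120, -3392923553/840, …
ICs: h(0) = -30.

f: a_k = -3, -12, -48, -192, -768, -3072, -12288, -49152, …
g: a_k = 2, 2, 1, 1/3, 1/12, 1/60, 1/360, 1/2520, …
Product ⇒ symmetric product L₀, ord ≤ 1.
Differentiate: ansatz ord ≤ ord L₀ ⇒ L.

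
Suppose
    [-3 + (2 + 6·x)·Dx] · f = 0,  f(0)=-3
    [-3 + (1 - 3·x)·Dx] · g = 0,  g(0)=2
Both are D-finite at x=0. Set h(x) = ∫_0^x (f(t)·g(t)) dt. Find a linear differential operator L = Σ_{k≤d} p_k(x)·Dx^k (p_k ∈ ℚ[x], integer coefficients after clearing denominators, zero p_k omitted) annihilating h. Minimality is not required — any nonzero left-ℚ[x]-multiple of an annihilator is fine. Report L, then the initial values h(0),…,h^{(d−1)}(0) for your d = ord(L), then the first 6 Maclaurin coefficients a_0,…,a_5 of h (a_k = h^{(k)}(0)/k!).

f: a_k = -3, -9/2, 27/8, -81/16, 1215/128, -5103/256, …
g: a_k = 2, 6, 18, 54, 162, 486, …
Product ⇒ symmetric product L₀, ord ≤ 1.
∫: right-multiply L₀ by Dx.
L = (9 + 9·x)·Dx + (-2 + 18·x^2)·Dx^2  (order 2).
h: a_k = 0, -6, -27/2, -99/4, -1863/32, -43497/320, …
ICs: h(0) = 0, h′(0) = -6.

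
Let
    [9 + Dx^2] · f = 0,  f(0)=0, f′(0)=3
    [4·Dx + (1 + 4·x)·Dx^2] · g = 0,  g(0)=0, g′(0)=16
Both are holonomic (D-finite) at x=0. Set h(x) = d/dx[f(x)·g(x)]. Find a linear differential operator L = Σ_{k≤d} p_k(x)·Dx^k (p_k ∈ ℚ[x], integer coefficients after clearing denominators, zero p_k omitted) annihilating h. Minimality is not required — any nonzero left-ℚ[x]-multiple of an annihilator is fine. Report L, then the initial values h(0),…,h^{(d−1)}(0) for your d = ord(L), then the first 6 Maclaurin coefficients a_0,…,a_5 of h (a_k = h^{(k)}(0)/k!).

f: a_k = 0, 3, 0, -9/2, 0, 81/40, …
g: a_k = 0, 16, -32, 256/3, -256, 4096/5, …
f·g: L₀ = L_f ⊗_s L_g, ord ≤ 2·2.
Derive L from L₀ (diff closure).
L = (-153603 - 635688·x - 3184272·x^2 - 4292352·x^3 + 12503808·x^4 + 40310784·x^5 + 26873856·x^6) + (-47736 - 304992·x - 311040·x^2 + 2073600·x^3 + 7464960·x^4 + 5971968·x^5)·Dx + (-19110 - 88272·x - 352800·x^2 + 41472·x^3 + 3773952·x^4 + 8957952·x^5 + 5971968·x^6)·Dx^2 + (-5304 - 33888·x - 34560·x^2 + 230400·x^3 + 829440·x^4 + 663552·x^5)·Dx^3 + (-227 - 1960·x + 112·x^2 + 57600·x^3 + 264960·x^4 + 497664·x^5 + 331776·x^6)·Dx^4  (order 4).
h: a_k = 0, 96, -288, 736, -3120, 12636, …
ICs: h(0) = 0, h′(0) = 96, h′′(0) = -576, h′′′(0) = 4416.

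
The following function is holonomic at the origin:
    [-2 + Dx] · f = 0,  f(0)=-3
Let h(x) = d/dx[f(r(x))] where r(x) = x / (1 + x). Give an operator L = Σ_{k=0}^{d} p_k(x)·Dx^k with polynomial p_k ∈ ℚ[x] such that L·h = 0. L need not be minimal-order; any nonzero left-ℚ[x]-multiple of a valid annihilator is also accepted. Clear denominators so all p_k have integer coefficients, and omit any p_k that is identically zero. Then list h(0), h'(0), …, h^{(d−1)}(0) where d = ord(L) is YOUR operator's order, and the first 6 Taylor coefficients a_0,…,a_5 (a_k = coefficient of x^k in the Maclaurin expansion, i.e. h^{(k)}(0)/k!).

L = -2·x + (-1 - 2·x - x^2)·Dx  (order 1).
h: a_k = -6, 0, 6, -8, 6, -8/5, …
ICs: h(0) = -6.

f: a_k = -3, -6, -6, -4, -2, -4/5, …
L₀ from L_f via x↦r, Dx↦r'^{-1}Dx.
h=h₀': d/dx-closure on L₀ ⇒ L.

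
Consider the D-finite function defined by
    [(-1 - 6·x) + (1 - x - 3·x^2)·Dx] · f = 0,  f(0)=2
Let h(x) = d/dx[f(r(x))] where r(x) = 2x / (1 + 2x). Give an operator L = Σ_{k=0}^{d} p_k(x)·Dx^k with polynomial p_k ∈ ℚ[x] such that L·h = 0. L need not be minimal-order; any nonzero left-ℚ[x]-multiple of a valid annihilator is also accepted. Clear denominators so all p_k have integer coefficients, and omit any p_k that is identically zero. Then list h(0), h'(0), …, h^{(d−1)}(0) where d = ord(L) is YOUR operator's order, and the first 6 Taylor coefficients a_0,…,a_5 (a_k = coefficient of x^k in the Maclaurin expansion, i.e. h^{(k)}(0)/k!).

f: a_k = 2, 2, 8, 14, 38, 80, …
Substitute x→r, Dx→(1/r')Dx; clear ⇒ L₀.
h₀' ⇒ L via d/dx closure of L₀.
L = (12 + 72·x + 576·x^2 + 672·x^3) + (-1 - 18·x - 48·x^2 + 136·x^3 + 336·x^4)·Dx  (order 1).
h: a_k = 4, 48, 0, 1152, -2880, 27648, …
ICs: h(0) = 4.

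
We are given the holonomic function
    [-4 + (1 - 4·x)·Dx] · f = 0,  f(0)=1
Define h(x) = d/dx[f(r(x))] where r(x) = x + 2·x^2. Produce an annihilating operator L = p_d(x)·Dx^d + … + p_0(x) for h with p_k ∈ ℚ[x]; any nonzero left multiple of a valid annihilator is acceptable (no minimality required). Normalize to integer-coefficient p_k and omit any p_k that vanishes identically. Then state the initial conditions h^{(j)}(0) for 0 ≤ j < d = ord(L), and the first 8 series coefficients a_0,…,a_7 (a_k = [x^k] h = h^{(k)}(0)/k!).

f: a_k = 1, 4, 16, 64, 256, 1024, 4096, 16384, …
Change of var in L_f (x↦r) gives L₀.
h=h₀': d/dx-closure on L₀ ⇒ L.
L = (12 + 48·x + 96·x^2) + (-1 + 24·x^2 + 32·x^3)·Dx  (order 1).
h: a_k = 4, 48, 384, 2816, 19200, 125952, 802816, 5013504, …
ICs: h(0) = 4.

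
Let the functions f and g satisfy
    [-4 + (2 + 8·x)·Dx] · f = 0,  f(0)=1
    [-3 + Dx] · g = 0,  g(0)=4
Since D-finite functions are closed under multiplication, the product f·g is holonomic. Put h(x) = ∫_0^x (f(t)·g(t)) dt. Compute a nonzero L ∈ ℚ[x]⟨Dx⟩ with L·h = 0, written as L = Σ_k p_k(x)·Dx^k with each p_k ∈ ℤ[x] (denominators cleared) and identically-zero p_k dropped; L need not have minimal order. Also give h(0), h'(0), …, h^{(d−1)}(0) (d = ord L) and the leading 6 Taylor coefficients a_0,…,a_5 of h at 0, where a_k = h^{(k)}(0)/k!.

L = (-5 - 12·x)·Dx + (1 + 4·x)·Dx^2  (order 2).
h: a_k = 0, 4, 10, 34/3, 23/2, 43/10, …
ICs: h(0) = 0, h′(0) = 4.

f: a_k = 1, 2, -2, 4, -10, 28, …
g: a_k = 4, 12, 18, 18, 27/2, 81/10, …
Product ⇒ symmetric product L₀, ord ≤ 1.
∫: right-multiply L₀ by Dx.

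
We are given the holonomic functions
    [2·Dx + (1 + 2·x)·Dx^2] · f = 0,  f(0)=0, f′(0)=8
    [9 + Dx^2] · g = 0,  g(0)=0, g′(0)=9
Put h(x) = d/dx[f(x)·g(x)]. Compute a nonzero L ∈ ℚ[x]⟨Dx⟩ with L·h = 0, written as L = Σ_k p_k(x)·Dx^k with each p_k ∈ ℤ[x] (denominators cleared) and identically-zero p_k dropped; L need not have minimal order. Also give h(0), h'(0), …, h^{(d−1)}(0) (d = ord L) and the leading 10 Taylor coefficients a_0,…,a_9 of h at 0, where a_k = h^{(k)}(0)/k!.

f: a_k = 0, 8, -8, 32/3, -16, 128/5, -128/3, 512/7, -128, 2048/9, …
g: a_k = 0, 9, 0, -27/2, 0, 243/40, 0, -729/560, 0, 729/4480, …
L₀ := L_f ⊗_s L_g (sym. prod.), ord ≤ 4.
Differentiate: ansatz ord ≤ ord L₀ ⇒ L.
L = (-1890 - 5103·x + 24057·x^2 + 163296·x^3 + 344088·x^4 + 314928·x^5 + 104976·x^6) + (-297 + 1998·x + 19440·x^2 + 51840·x^3 + 58320·x^4 + 23328·x^5)·Dx + (-147 + 738·x + 11106·x^2 + 44064·x^3 + 80352·x^4 + 69984·x^5 + 23328·x^6)·Dx^2 + (-33 + 222·x + 2160·x^2 + 5760·x^3 + 6480·x^4 + 2592·x^5)·Dx^3 + (7 + 145·x + 937·x^2 + 2880·x^3 + 4680·x^4 + 3888·x^5 + 1296·x^6)·Dx^4  (order 4).
h: a_k = 0, 144, -216, -48, -180, 810, -7581/5, 20556/7, -83511/14, 481403/40, …
ICs: h(0) = 0, h′(0) = 144, h′′(0) = -432, h′′′(0) = -288.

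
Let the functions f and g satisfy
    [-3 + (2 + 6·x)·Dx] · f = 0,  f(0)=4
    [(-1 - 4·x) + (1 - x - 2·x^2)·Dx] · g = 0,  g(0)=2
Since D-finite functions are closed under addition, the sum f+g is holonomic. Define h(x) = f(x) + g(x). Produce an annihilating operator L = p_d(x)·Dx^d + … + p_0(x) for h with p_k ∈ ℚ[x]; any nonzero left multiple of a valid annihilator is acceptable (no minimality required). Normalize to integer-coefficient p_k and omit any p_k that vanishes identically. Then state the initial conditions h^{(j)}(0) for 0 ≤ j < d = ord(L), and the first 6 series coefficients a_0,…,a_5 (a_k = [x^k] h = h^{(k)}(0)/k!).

L = (45 + 207·x + 306·x^2 + 360·x^3) + (-33 - 174·x - 573·x^2 - 1044·x^3 - 900·x^4)·Dx + (-2 + 30·x + 138·x^2 - 38·x^3 - 504·x^4 - 360·x^5)·Dx^2  (order 2).
h: a_k = 6, 8, 3/2, 67/4, 299/32, 4389/64, …
ICs: h(0) = 6, h′(0) = 8.

f: a_k = 4, 6, -9/2, 27/4, -405/32, 1701/64, …
g: a_k = 2, 2, 6, 10, 22, 42, …
L₀ := lclm(L_f,L_g); ord L₀ ≤ 1+1.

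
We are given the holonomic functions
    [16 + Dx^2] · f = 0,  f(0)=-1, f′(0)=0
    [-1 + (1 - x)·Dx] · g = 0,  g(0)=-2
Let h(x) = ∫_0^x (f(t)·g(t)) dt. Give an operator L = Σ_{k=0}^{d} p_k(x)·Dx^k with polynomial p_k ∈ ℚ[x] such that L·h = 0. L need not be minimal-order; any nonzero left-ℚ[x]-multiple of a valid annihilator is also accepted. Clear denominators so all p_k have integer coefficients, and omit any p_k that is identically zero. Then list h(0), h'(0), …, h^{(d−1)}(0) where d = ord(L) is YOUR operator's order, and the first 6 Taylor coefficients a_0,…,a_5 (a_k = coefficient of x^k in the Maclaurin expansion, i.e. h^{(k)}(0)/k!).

f: a_k = -1, 0, 8, 0, -32/3, 0, …
g: a_k = -2, -2, -2, -2, -2, -2, …
Sym-product of L_f,L_g gives L₀ (≤ ord 2).
∫: right-multiply L₀ by Dx.
L = (-16 + 16·x)·Dx + 2·Dx^2 + (-1 + x)·Dx^3  (order 3).
h: a_k = 0, 2, 1, -14/3, -7/2, 22/15, …
ICs: h(0) = 0, h′(0) = 2, h′′(0) = 2.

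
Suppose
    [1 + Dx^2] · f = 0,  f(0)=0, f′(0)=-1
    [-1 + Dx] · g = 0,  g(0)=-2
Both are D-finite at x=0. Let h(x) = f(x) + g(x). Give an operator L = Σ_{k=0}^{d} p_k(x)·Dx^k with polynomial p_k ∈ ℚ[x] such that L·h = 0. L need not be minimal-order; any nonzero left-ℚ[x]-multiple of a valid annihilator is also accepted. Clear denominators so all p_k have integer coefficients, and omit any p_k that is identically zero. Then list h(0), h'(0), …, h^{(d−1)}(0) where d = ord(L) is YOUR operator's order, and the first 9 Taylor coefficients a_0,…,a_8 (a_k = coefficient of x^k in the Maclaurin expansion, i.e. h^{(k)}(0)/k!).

f: a_k = 0, -1, 0, 1/6, 0, -1/120, 0, 1/5040, 0, …
g: a_k = -2, -2, -1, -1/3, -1/12, -1/60, -1/360, -1/2520, -1/20160, …
Weyl lclm of L_f,L_g ⇒ L₀ (ord ≤ 3).
L = -1 + Dx - Dx^2 + Dx^3  (order 3).
h: a_k = -2, -3, -1, -1/6, -1/12, -1/40, -1/360, -1/5040, -1/20160, …
ICs: h(0) = -2, h′(0) = -3, h′′(0) = -2.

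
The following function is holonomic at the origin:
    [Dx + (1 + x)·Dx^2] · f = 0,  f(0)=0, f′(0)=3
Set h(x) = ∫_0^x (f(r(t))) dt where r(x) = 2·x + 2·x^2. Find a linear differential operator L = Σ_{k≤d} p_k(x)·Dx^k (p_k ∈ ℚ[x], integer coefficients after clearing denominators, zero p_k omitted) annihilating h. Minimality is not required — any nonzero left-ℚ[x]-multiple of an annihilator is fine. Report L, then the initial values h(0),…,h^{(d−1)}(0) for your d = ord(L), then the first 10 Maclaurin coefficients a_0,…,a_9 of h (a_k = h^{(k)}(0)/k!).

L = (4·x + 4·x^2)·Dx^2 + (1 + 4·x + 6·x^2 + 4·x^3)·Dx^3  (order 3).
h: a_k = 0, 0, 3, 0, -1, 6/5, -4/5, 0, 6/7, -4/3, …
ICs: h(0) = 0, h′(0) = 0, h′′(0) = 6.

f: a_k = 0, 3, -3/2, 1, -3/4, 3/5, -1/2, 3/7, -3/8, 1/3, …
Change of var in L_f (x↦r) gives L₀.
h=∫h₀ ⇒ L = L₀·Dx.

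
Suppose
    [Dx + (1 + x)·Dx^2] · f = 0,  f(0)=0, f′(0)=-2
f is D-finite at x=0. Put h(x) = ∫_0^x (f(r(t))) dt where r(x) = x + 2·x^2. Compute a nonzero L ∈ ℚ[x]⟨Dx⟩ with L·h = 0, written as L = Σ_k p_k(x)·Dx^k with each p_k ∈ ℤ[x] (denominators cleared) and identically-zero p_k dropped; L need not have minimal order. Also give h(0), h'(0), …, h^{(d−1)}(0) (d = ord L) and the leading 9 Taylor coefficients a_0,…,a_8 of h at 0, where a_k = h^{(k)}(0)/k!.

f: a_k = 0, -2, 1, -2/3, 1/2, -2/5, 1/3, -2/7, 1/4, …
Change of var in L_f (x↦r) gives L₀.
∫: right-multiply L₀ by Dx.
L = (-3 + 4·x + 8·x^2)·Dx^2 + (1 + 5·x + 6·x^2 + 8·x^3)·Dx^3  (order 3).
h: a_k = 0, 0, -1, -1, 5/6, 1/10, -11/15, 3/7, 13/28, …
ICs: h(0) = 0, h′(0) = 0, h′′(0) = -2.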